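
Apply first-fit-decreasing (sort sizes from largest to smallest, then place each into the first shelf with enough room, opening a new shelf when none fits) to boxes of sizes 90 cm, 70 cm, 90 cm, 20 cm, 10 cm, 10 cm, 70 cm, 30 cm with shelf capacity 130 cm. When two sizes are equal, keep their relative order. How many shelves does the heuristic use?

Sorted descending: 90, 90, 70, 70, 30, 20, 10, 10.
  90 → shelf 1 (new)  [load 90/130]
  90 → shelf 2 (new)  [load 90/130]
  70 → shelf 3 (new)  [load 70/130]
  70 → shelf 4 (new)  [load 70/130]
  30 → shelf 1  [load 120/130]
  20 → shelf 2  [load 110/130]
  10 → shelf 1  [load 130/130]
  10 → shelf 2  [load 120/130]
4 shelves opened.

4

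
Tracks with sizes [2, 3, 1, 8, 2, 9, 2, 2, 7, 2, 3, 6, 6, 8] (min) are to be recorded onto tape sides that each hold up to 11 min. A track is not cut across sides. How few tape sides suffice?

6

Total = 9 + 8 + 8 + 7 + 6 + 6 + 3 + 3 + 2 + 2 + 2 + 2 + 2 + 1 = 61 min.
Lower bound: ⌈61/11⌉ = 6 tape sides.
A packing using 6 tape sides:
  side 1: 9 + 2 = 11
  side 2: 8 + 3 = 11
  side 3: 8 + 3 = 11
  side 4: 7 + 2 + 2 = 11
  side 5: 6 + 2 + 2 + 1 = 11
  side 6: 6 = 6
This matches the lower bound, so 6 is optimal.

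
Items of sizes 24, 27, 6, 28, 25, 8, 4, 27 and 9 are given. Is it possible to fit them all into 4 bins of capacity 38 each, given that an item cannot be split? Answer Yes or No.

No

Total = 158; ⌈158/38⌉ = 5.
At least 5 bins are required, but only 4 are allowed.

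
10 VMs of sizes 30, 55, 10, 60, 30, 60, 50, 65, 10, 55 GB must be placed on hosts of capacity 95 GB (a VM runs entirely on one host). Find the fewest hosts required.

6

Total = 65 + 60 + 60 + 55 + 55 + 50 + 30 + 30 + 10 + 10 = 425 GB.
Lower bound: ⌈425/95⌉ = 5 hosts.
Also, 6 VMs each exceed 95/2 GB, and no two of those can share a host, so at least 6 hosts are needed.
A packing using 6 hosts:
  host 1: 65 + 30 = 95
  host 2: 60 + 30 = 90
  host 3: 60 + 10 + 10 = 80
  host 4: 55 = 55
  host 5: 55 = 55
  host 6: 50 = 50
This matches the lower bound, so 6 is optimal.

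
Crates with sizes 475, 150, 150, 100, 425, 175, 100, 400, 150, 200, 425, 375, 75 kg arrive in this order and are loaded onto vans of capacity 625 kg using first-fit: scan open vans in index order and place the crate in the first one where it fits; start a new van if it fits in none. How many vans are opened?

  475 → van 1 (new)  [load 475/625]
  150 → van 1  [load 625/625]
  150 → van 2 (new)  [load 150/625]
  100 → van 2  [load 250/625]
  425 → van 3 (new)  [load 425/625]
  175 → van 2  [load 425/625]
  100 → van 2  [load 525/625]
  400 → van 4 (new)  [load 400/625]
  150 → van 3  [load 575/625]
  200 → van 4  [load 600/625]
  425 → van 5 (new)  [load 425/625]
  375 → van 6 (new)  [load 375/625]
  75 → van 2  [load 600/625]
6 vans opened.

6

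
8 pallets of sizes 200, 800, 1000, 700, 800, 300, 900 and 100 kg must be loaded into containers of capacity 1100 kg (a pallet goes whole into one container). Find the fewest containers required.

Total = 1000 + 900 + 800 + 800 + 700 + 300 + 200 + 100 = 4800 kg.
Lower bound: ⌈4800/1100⌉ = 5 containers.
A packing using 5 containers:
  container 1: 1000 + 100 = 1100
  container 2: 900 + 200 = 1100
  container 3: 800 + 300 = 1100
  container 4: 800 = 800
  container 5: 700 = 700
This matches the lower bound, so 5 is optimal.

5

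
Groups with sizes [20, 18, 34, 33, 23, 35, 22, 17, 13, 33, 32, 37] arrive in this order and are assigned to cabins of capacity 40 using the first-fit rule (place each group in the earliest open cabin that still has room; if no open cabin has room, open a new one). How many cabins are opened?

9

  20 → cabin 1 (new)  [load 20/40]
  18 → cabin 1  [load 38/40]
  34 → cabin 2 (new)  [load 34/40]
  33 → cabin 3 (new)  [load 33/40]
  23 → cabin 4 (new)  [load 23/40]
  35 → cabin 5 (new)  [load 35/40]
  22 → cabin 6 (new)  [load 22/40]
  17 → cabin 4  [load 40/40]
  13 → cabin 6  [load 35/40]
  33 → cabin 7 (new)  [load 33/40]
  32 → cabin 8 (new)  [load 32/40]
  37 → cabin 9 (new)  [load 37/40]
9 cabins opened.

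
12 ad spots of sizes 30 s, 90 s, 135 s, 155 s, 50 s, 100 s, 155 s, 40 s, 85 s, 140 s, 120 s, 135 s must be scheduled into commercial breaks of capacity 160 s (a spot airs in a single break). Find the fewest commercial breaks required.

Total = 155 + 155 + 140 + 135 + 135 + 120 + 100 + 90 + 85 + 50 + 40 + 30 = 1235 s.
Lower bound: ⌈1235/160⌉ = 8 commercial breaks.
Also, 9 ad spots each exceed 80 s, and no two of those can share a break, so at least 9 commercial breaks are needed.
A packing using 9 commercial breaks:
  break 1: 155 = 155
  break 2: 155 = 155
  break 3: 140 = 140
  break 4: 135 = 135
  break 5: 135 = 135
  break 6: 120 + 40 = 160
  break 7: 100 + 50 = 150
  break 8: 90 + 30 = 120
  break 9: 85 = 85
This matches the lower bound, so 9 is optimal.

9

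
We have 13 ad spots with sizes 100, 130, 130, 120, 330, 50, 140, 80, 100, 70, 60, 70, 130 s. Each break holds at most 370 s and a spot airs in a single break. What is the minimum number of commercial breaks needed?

5

Total = 330 + 140 + 130 + 130 + 130 + 120 + 100 + 100 + 80 + 70 + 70 + 60 + 50 = 1510 s.
Lower bound: ⌈1510/370⌉ = 5 commercial breaks.
A packing using 5 commercial breaks:
  break 1: 330 = 330
  break 2: 140 + 130 + 100 = 370
  break 3: 130 + 130 + 100 = 360
  break 4: 120 + 80 + 70 + 70 = 340
  break 5: 60 + 50 = 110
This matches the lower bound, so 5 is optimal.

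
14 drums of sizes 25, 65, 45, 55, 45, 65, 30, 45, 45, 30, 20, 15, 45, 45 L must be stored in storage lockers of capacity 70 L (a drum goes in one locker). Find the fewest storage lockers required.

10

Total = 65 + 65 + 55 + 45 + 45 + 45 + 45 + 45 + 45 + 30 + 30 + 25 + 20 + 15 = 575 L.
Lower bound: ⌈575/70⌉ = 9 storage lockers.
A packing using 10 storage lockers:
  locker 1: 65 = 65
  locker 2: 65 = 65
  locker 3: 55 + 15 = 70
  locker 4: 45 + 25 = 70
  locker 5: 45 + 20 = 65
  locker 6: 45 = 45
  locker 7: 45 = 45
  locker 8: 45 = 45
  locker 9: 45 = 45
  locker 10: 30 + 30 = 60
No arrangement into 9 storage lockers stays within capacity, so 10 is optimal.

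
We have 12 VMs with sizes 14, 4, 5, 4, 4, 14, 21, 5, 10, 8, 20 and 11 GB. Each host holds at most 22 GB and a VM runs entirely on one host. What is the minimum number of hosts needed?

Total = 21 + 20 + 14 + 14 + 11 + 10 + 8 + 5 + 5 + 4 + 4 + 4 = 120 GB.
Lower bound: ⌈120/22⌉ = 6 hosts.
A packing using 6 hosts:
  host 1: 21 = 21
  host 2: 20 = 20
  host 3: 14 + 8 = 22
  host 4: 14 + 5 = 19
  host 5: 11 + 10 = 21
  host 6: 5 + 4 + 4 + 4 = 17
This matches the lower bound, so 6 is optimal.

6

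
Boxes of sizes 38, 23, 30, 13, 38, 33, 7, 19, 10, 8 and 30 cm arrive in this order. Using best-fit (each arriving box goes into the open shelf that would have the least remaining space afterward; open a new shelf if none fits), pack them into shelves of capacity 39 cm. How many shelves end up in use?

  38 → shelf 1 (new)  [load 38/39]
  23 → shelf 2 (new)  [load 23/39]
  30 → shelf 3 (new)  [load 30/39]
  13 → shelf 2  [load 36/39]
  38 → shelf 4 (new)  [load 38/39]
  33 → shelf 5 (new)  [load 33/39]
  7 → shelf 3  [load 37/39]
  19 → shelf 6 (new)  [load 19/39]
  10 → shelf 6  [load 29/39]
  8 → shelf 6  [load 37/39]
  30 → shelf 7 (new)  [load 30/39]
7 shelves opened.

7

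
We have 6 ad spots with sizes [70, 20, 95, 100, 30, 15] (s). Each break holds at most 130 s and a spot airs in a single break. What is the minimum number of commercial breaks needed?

3

Total = 100 + 95 + 70 + 30 + 20 + 15 = 330 s.
Lower bound: ⌈330/130⌉ = 3 commercial breaks.
A packing using 3 commercial breaks:
  break 1: 100 + 30 = 130
  break 2: 95 + 20 + 15 = 130
  break 3: 70 = 70
This matches the lower bound, so 3 is optimal.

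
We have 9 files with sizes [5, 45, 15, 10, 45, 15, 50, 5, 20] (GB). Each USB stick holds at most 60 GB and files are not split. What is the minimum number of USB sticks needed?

Total = 50 + 45 + 45 + 20 + 15 + 15 + 10 + 5 + 5 = 210 GB.
Lower bound: ⌈210/60⌉ = 4 USB sticks.
A packing using 4 USB sticks:
  USB stick 1: 50 + 10 = 60
  USB stick 2: 45 + 15 = 60
  USB stick 3: 45 + 15 = 60
  USB stick 4: 20 + 5 + 5 = 30
This matches the lower bound, so 4 is optimal.

4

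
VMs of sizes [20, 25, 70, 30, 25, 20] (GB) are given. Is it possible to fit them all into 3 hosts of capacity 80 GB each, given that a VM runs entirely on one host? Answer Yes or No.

A valid assignment using 3 hosts:
  host 1: 70 = 70
  host 2: 30 + 25 + 25 = 80
  host 3: 20 + 20 = 40
Every load is within 80 GB, so 3 hosts suffice.

Yes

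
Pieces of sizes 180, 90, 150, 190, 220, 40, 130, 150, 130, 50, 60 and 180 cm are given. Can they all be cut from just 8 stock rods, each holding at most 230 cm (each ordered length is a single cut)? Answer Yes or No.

A valid assignment using 8 stock rods:
  stock rod 1: 220 = 220
  stock rod 2: 190 + 40 = 230
  stock rod 3: 180 + 50 = 230
  stock rod 4: 180 = 180
  stock rod 5: 150 + 60 = 210
  stock rod 6: 150 = 150
  stock rod 7: 130 + 90 = 220
  stock rod 8: 130 = 130
Every load is within 230 cm, so 8 stock rods suffice.

Yes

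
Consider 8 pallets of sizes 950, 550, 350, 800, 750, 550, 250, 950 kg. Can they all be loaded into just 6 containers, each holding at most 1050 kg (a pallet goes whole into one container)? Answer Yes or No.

A valid assignment using 6 containers:
  container 1: 950 = 950
  container 2: 950 = 950
  container 3: 800 + 250 = 1050
  container 4: 750 = 750
  container 5: 550 + 350 = 900
  container 6: 550 = 550
Every load is within 1050 kg, so 6 containers suffice.

Yes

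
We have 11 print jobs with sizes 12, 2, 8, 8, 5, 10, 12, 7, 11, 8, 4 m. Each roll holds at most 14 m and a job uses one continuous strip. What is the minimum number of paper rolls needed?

Total = 12 + 12 + 11 + 10 + 8 + 8 + 8 + 7 + 5 + 4 + 2 = 87 m.
Lower bound: ⌈87/14⌉ = 7 paper rolls.
A packing using 8 paper rolls:
  roll 1: 12 + 2 = 14
  roll 2: 12 = 12
  roll 3: 11 = 11
  roll 4: 10 + 4 = 14
  roll 5: 8 + 5 = 13
  roll 6: 8 = 8
  roll 7: 8 = 8
  roll 8: 7 = 7
No arrangement into 7 paper rolls stays within capacity, so 8 is optimal.

8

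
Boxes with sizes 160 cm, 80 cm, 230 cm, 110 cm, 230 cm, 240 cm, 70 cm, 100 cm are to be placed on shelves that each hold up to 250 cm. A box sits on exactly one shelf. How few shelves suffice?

6

Total = 240 + 230 + 230 + 160 + 110 + 100 + 80 + 70 = 1220 cm.
Lower bound: ⌈1220/250⌉ = 5 shelves.
A packing using 6 shelves:
  shelf 1: 240 = 240
  shelf 2: 230 = 230
  shelf 3: 230 = 230
  shelf 4: 160 + 80 = 240
  shelf 5: 110 + 100 = 210
  shelf 6: 70 = 70
No arrangement into 5 shelves stays within capacity, so 6 is optimal.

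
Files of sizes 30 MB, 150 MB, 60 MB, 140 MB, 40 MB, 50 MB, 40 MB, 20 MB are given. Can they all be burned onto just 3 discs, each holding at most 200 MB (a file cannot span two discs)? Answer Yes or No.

Yes

A valid assignment using 3 discs:
  disc 1: 150 + 50 = 200
  disc 2: 140 + 60 = 200
  disc 3: 40 + 40 + 30 + 20 = 130
Every load is within 200 MB, so 3 discs suffice.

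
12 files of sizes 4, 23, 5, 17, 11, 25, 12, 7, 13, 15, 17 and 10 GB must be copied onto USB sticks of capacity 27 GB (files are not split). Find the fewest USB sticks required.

Total = 25 + 23 + 17 + 17 + 15 + 13 + 12 + 11 + 10 + 7 + 5 + 4 = 159 GB.
Lower bound: ⌈159/27⌉ = 6 USB sticks.
A packing using 7 USB sticks:
  USB stick 1: 25 = 25
  USB stick 2: 23 + 4 = 27
  USB stick 3: 17 + 10 = 27
  USB stick 4: 17 + 7 = 24
  USB stick 5: 15 + 12 = 27
  USB stick 6: 13 + 11 = 24
  USB stick 7: 5 = 5
No arrangement into 6 USB sticks stays within capacity, so 7 is optimal.

7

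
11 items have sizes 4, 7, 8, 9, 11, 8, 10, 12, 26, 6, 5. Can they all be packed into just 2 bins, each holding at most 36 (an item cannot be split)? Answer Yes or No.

No

Total = 106; ⌈106/36⌉ = 3.
At least 3 bins are required, but only 2 are allowed.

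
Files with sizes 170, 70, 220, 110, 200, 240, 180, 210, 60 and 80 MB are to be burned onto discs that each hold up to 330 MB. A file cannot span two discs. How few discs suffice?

6

Total = 240 + 220 + 210 + 200 + 180 + 170 + 110 + 80 + 70 + 60 = 1540 MB.
Lower bound: ⌈1540/330⌉ = 5 discs.
Also, 6 files each exceed 165 MB, and no two of those can share a disc, so at least 6 discs are needed.
A packing using 6 discs:
  disc 1: 240 + 80 = 320
  disc 2: 220 + 110 = 330
  disc 3: 210 + 70 = 280
  disc 4: 200 + 60 = 260
  disc 5: 180 = 180
  disc 6: 170 = 170
This matches the lower bound, so 6 is optimal.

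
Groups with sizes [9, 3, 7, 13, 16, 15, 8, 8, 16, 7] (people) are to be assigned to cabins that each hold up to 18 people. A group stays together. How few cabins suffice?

7

Total = 16 + 16 + 15 + 13 + 9 + 8 + 8 + 7 + 7 + 3 = 102 people.
Lower bound: ⌈102/18⌉ = 6 cabins.
A packing using 7 cabins:
  cabin 1: 16 = 16
  cabin 2: 16 = 16
  cabin 3: 15 + 3 = 18
  cabin 4: 13 = 13
  cabin 5: 9 + 8 = 17
  cabin 6: 8 + 7 = 15
  cabin 7: 7 = 7
No arrangement into 6 cabins stays within capacity, so 7 is optimal.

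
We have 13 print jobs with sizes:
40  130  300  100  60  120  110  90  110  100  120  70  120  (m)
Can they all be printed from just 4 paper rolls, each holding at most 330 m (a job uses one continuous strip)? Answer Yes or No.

No

Total = 1470 m; ⌈1470/330⌉ = 5.
At least 5 paper rolls are required, but only 4 are allowed.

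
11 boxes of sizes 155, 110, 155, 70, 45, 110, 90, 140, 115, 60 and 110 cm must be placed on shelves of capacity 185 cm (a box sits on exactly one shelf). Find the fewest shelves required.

8

Total = 155 + 155 + 140 + 115 + 110 + 110 + 110 + 90 + 70 + 60 + 45 = 1160 cm.
Lower bound: ⌈1160/185⌉ = 7 shelves.
A packing using 8 shelves:
  shelf 1: 155 = 155
  shelf 2: 155 = 155
  shelf 3: 140 + 45 = 185
  shelf 4: 115 + 70 = 185
  shelf 5: 110 + 60 = 170
  shelf 6: 110 = 110
  shelf 7: 110 = 110
  shelf 8: 90 = 90
No arrangement into 7 shelves stays within capacity, so 8 is optimal.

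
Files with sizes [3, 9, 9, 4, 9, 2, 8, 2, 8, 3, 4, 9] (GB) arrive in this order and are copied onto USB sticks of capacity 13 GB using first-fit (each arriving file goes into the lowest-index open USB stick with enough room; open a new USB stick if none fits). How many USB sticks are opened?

6

  3 → USB stick 1 (new)  [load 3/13]
  9 → USB stick 1  [load 12/13]
  9 → USB stick 2 (new)  [load 9/13]
  4 → USB stick 2  [load 13/13]
  9 → USB stick 3 (new)  [load 9/13]
  2 → USB stick 3  [load 11/13]
  8 → USB stick 4 (new)  [load 8/13]
  2 → USB stick 3  [load 13/13]
  8 → USB stick 5 (new)  [load 8/13]
  3 → USB stick 4  [load 11/13]
  4 → USB stick 5  [load 12/13]
  9 → USB stick 6 (new)  [load 9/13]
6 USB sticks opened.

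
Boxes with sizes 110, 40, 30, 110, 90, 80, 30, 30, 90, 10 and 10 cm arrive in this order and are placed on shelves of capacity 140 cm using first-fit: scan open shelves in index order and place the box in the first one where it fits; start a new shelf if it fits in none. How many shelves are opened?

5

  110 → shelf 1 (new)  [load 110/140]
  40 → shelf 2 (new)  [load 40/140]
  30 → shelf 1  [load 140/140]
  110 → shelf 3 (new)  [load 110/140]
  90 → shelf 2  [load 130/140]
  80 → shelf 4 (new)  [load 80/140]
  30 → shelf 3  [load 140/140]
  30 → shelf 4  [load 110/140]
  90 → shelf 5 (new)  [load 90/140]
  10 → shelf 2  [load 140/140]
  10 → shelf 4  [load 120/140]
5 shelves opened.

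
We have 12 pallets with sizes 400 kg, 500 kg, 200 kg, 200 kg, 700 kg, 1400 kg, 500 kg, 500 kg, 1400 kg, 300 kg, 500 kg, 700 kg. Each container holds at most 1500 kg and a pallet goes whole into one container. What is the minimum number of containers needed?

5

Total = 1400 + 1400 + 700 + 700 + 500 + 500 + 500 + 500 + 400 + 300 + 200 + 200 = 7300 kg.
Lower bound: ⌈7300/1500⌉ = 5 containers.
A packing using 5 containers:
  container 1: 1400 = 1400
  container 2: 1400 = 1400
  container 3: 700 + 500 + 300 = 1500
  container 4: 700 + 400 + 200 + 200 = 1500
  container 5: 500 + 500 + 500 = 1500
This matches the lower bound, so 5 is optimal.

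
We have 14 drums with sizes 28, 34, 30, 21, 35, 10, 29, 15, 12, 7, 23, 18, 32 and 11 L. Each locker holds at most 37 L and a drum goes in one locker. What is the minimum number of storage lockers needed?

Total = 35 + 34 + 32 + 30 + 29 + 28 + 23 + 21 + 18 + 15 + 12 + 11 + 10 + 7 = 305 L.
Lower bound: ⌈305/37⌉ = 9 storage lockers.
A packing using 10 storage lockers:
  locker 1: 35 = 35
  locker 2: 34 = 34
  locker 3: 32 = 32
  locker 4: 30 + 7 = 37
  locker 5: 29 = 29
  locker 6: 28 = 28
  locker 7: 23 + 12 = 35
  locker 8: 21 + 15 = 36
  locker 9: 18 + 11 = 29
  locker 10: 10 = 10
No arrangement into 9 storage lockers stays within capacity, so 10 is optimal.

10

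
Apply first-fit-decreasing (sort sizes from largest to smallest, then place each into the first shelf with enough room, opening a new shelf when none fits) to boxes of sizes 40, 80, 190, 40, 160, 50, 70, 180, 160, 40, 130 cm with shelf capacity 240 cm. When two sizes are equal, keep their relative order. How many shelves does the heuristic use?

Sorted descending: 190, 180, 160, 160, 130, 80, 70, 50, 40, 40, 40.
  190 → shelf 1 (new)  [load 190/240]
  180 → shelf 2 (new)  [load 180/240]
  160 → shelf 3 (new)  [load 160/240]
  160 → shelf 4 (new)  [load 160/240]
  130 → shelf 5 (new)  [load 130/240]
  80 → shelf 3  [load 240/240]
  70 → shelf 4  [load 230/240]
  50 → shelf 1  [load 240/240]
  40 → shelf 2  [load 220/240]
  40 → shelf 5  [load 170/240]
  40 → shelf 5  [load 210/240]
5 shelves opened.

5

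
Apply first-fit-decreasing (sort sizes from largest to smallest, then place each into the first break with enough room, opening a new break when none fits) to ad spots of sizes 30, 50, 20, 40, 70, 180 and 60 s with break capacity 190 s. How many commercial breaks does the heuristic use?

3

Sorted descending: 180, 70, 60, 50, 40, 30, 20.
  180 → break 1 (new)  [load 180/190]
  70 → break 2 (new)  [load 70/190]
  60 → break 2  [load 130/190]
  50 → break 2  [load 180/190]
  40 → break 3 (new)  [load 40/190]
  30 → break 3  [load 70/190]
  20 → break 3  [load 90/190]
3 commercial breaks opened.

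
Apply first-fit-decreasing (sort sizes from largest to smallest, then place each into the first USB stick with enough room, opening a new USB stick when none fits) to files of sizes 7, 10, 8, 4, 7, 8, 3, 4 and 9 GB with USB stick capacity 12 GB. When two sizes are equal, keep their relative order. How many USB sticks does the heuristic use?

6

Sorted descending: 10, 9, 8, 8, 7, 7, 4, 4, 3.
  10 → USB stick 1 (new)  [load 10/12]
  9 → USB stick 2 (new)  [load 9/12]
  8 → USB stick 3 (new)  [load 8/12]
  8 → USB stick 4 (new)  [load 8/12]
  7 → USB stick 5 (new)  [load 7/12]
  7 → USB stick 6 (new)  [load 7/12]
  4 → USB stick 3  [load 12/12]
  4 → USB stick 4  [load 12/12]
  3 → USB stick 2  [load 12/12]
6 USB sticks opened.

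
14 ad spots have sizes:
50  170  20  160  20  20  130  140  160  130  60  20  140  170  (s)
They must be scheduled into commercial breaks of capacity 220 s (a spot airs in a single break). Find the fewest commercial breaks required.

Total = 170 + 170 + 160 + 160 + 140 + 140 + 130 + 130 + 60 + 50 + 20 + 20 + 20 + 20 = 1390 s.
Lower bound: ⌈1390/220⌉ = 7 commercial breaks.
Also, 8 ad spots each exceed 110 s, and no two of those can share a break, so at least 8 commercial breaks are needed.
A packing using 8 commercial breaks:
  break 1: 170 + 50 = 220
  break 2: 170 + 20 + 20 = 210
  break 3: 160 + 60 = 220
  break 4: 160 + 20 + 20 = 200
  break 5: 140 = 140
  break 6: 140 = 140
  break 7: 130 = 130
  break 8: 130 = 130
This matches the lower bound, so 8 is optimal.

8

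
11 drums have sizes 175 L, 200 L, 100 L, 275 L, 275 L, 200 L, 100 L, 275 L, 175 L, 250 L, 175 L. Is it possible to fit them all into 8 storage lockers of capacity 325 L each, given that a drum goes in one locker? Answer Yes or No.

No

Total = 2200 L; ⌈2200/325⌉ = 7.
9 drums each exceed half the capacity and cannot share a locker, forcing at least 9 storage lockers.
At least 9 storage lockers are required, but only 8 are allowed.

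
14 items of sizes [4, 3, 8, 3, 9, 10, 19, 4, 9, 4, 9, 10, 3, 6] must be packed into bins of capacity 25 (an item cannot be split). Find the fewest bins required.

Total = 19 + 10 + 10 + 9 + 9 + 9 + 8 + 6 + 4 + 4 + 4 + 3 + 3 + 3 = 101.
Lower bound: ⌈101/25⌉ = 5 bins.
A packing using 5 bins:
  bin 1: 19 + 6 = 25
  bin 2: 10 + 10 + 4 = 24
  bin 3: 9 + 9 + 4 + 3 = 25
  bin 4: 9 + 8 + 4 + 3 = 24
  bin 5: 3 = 3
This matches the lower bound, so 5 is optimal.

5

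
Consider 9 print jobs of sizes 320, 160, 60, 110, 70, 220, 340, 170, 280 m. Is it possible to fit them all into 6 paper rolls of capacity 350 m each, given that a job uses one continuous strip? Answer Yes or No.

A valid assignment using 6 paper rolls:
  roll 1: 340 = 340
  roll 2: 320 = 320
  roll 3: 280 + 70 = 350
  roll 4: 220 + 110 = 330
  roll 5: 170 + 160 = 330
  roll 6: 60 = 60
Every load is within 350 m, so 6 paper rolls suffice.

Yes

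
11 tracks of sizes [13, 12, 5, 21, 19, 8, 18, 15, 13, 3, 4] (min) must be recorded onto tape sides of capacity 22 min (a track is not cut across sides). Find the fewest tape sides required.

7

Total = 21 + 19 + 18 + 15 + 13 + 13 + 12 + 8 + 5 + 4 + 3 = 131 min.
Lower bound: ⌈131/22⌉ = 6 tape sides.
Also, 7 tracks each exceed 11 min, and no two of those can share a side, so at least 7 tape sides are needed.
A packing using 7 tape sides:
  side 1: 21 = 21
  side 2: 19 + 3 = 22
  side 3: 18 + 4 = 22
  side 4: 15 + 5 = 20
  side 5: 13 + 8 = 21
  side 6: 13 = 13
  side 7: 12 = 12
This matches the lower bound, so 7 is optimal.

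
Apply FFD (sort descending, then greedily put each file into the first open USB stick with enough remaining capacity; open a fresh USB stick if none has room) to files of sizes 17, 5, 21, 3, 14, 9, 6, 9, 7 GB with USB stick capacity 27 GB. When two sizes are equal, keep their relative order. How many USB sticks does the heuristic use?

4

Sorted descending: 21, 17, 14, 9, 9, 7, 6, 5, 3.
  21 → USB stick 1 (new)  [load 21/27]
  17 → USB stick 2 (new)  [load 17/27]
  14 → USB stick 3 (new)  [load 14/27]
  9 → USB stick 2  [load 26/27]
  9 → USB stick 3  [load 23/27]
  7 → USB stick 4 (new)  [load 7/27]
  6 → USB stick 1  [load 27/27]
  5 → USB stick 4  [load 12/27]
  3 → USB stick 3  [load 26/27]
4 USB sticks opened.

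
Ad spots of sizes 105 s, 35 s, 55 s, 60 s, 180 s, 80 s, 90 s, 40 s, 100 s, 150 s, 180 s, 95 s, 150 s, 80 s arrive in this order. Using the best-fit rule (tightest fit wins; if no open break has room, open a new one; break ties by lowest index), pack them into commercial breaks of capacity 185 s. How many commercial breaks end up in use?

  105 → break 1 (new)  [load 105/185]
  35 → break 1  [load 140/185]
  55 → break 2 (new)  [load 55/185]
  60 → break 2  [load 115/185]
  180 → break 3 (new)  [load 180/185]
  80 → break 4 (new)  [load 80/185]
  90 → break 4  [load 170/185]
  40 → break 1  [load 180/185]
  100 → break 5 (new)  [load 100/185]
  150 → break 6 (new)  [load 150/185]
  180 → break 7 (new)  [load 180/185]
  95 → break 8 (new)  [load 95/185]
  150 → break 9 (new)  [load 150/185]
  80 → break 5  [load 180/185]
9 commercial breaks opened.

9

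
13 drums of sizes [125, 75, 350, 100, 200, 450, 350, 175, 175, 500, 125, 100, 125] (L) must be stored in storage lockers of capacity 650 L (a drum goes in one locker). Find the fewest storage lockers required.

5

Total = 500 + 450 + 350 + 350 + 200 + 175 + 175 + 125 + 125 + 125 + 100 + 100 + 75 = 2850 L.
Lower bound: ⌈2850/650⌉ = 5 storage lockers.
A packing using 5 storage lockers:
  locker 1: 500 + 125 = 625
  locker 2: 450 + 200 = 650
  locker 3: 350 + 175 + 125 = 650
  locker 4: 350 + 175 + 125 = 650
  locker 5: 100 + 100 + 75 = 275
This matches the lower bound, so 5 is optimal.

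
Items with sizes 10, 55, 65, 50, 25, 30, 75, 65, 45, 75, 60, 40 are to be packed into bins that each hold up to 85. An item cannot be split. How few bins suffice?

8

Total = 75 + 75 + 65 + 65 + 60 + 55 + 50 + 45 + 40 + 30 + 25 + 10 = 595.
Lower bound: ⌈595/85⌉ = 7 bins.
Also, 8 items each exceed 85/2, and no two of those can share a bin, so at least 8 bins are needed.
A packing using 8 bins:
  bin 1: 75 + 10 = 85
  bin 2: 75 = 75
  bin 3: 65 = 65
  bin 4: 65 = 65
  bin 5: 60 + 25 = 85
  bin 6: 55 + 30 = 85
  bin 7: 50 = 50
  bin 8: 45 + 40 = 85
This matches the lower bound, so 8 is optimal.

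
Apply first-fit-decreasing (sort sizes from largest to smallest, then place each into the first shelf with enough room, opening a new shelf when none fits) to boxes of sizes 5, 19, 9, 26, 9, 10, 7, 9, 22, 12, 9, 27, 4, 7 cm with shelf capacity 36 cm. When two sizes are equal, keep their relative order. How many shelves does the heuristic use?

5

Sorted descending: 27, 26, 22, 19, 12, 10, 9, 9, 9, 9, 7, 7, 5, 4.
  27 → shelf 1 (new)  [load 27/36]
  26 → shelf 2 (new)  [load 26/36]
  22 → shelf 3 (new)  [load 22/36]
  19 → shelf 4 (new)  [load 19/36]
  12 → shelf 3  [load 34/36]
  10 → shelf 2  [load 36/36]
  9 → shelf 1  [load 36/36]
  9 → shelf 4  [load 28/36]
  9 → shelf 5 (new)  [load 9/36]
  9 → shelf 5  [load 18/36]
  7 → shelf 4  [load 35/36]
  7 → shelf 5  [load 25/36]
  5 → shelf 5  [load 30/36]
  4 → shelf 5  [load 34/36]
5 shelves opened.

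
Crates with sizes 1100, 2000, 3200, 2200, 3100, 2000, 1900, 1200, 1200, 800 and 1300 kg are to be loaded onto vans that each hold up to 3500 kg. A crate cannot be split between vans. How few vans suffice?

7

Total = 3200 + 3100 + 2200 + 2000 + 2000 + 1900 + 1300 + 1200 + 1200 + 1100 + 800 = 20000 kg.
Lower bound: ⌈20000/3500⌉ = 6 vans.
A packing using 7 vans:
  van 1: 3200 = 3200
  van 2: 3100 = 3100
  van 3: 2200 + 1300 = 3500
  van 4: 2000 + 1200 = 3200
  van 5: 2000 + 1200 = 3200
  van 6: 1900 + 1100 = 3000
  van 7: 800 = 800
No arrangement into 6 vans stays within capacity, so 7 is optimal.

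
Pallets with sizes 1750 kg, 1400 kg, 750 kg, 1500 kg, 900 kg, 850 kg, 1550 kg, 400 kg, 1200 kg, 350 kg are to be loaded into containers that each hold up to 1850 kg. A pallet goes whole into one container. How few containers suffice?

Total = 1750 + 1550 + 1500 + 1400 + 1200 + 900 + 850 + 750 + 400 + 350 = 10650 kg.
Lower bound: ⌈10650/1850⌉ = 6 containers.
A packing using 7 containers:
  container 1: 1750 = 1750
  container 2: 1550 = 1550
  container 3: 1500 + 350 = 1850
  container 4: 1400 + 400 = 1800
  container 5: 1200 = 1200
  container 6: 900 + 850 = 1750
  container 7: 750 = 750
No arrangement into 6 containers stays within capacity, so 7 is optimal.

7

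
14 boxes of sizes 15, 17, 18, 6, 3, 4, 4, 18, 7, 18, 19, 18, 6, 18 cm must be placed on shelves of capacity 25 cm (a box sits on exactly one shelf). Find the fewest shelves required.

8

Total = 19 + 18 + 18 + 18 + 18 + 18 + 17 + 15 + 7 + 6 + 6 + 4 + 4 + 3 = 171 cm.
Lower bound: ⌈171/25⌉ = 7 shelves.
Also, 8 boxes each exceed 25/2 cm, and no two of those can share a shelf, so at least 8 shelves are needed.
A packing using 8 shelves:
  shelf 1: 19 + 6 = 25
  shelf 2: 18 + 7 = 25
  shelf 3: 18 + 6 = 24
  shelf 4: 18 + 4 + 3 = 25
  shelf 5: 18 + 4 = 22
  shelf 6: 18 = 18
  shelf 7: 17 = 17
  shelf 8: 15 = 15
This matches the lower bound, so 8 is optimal.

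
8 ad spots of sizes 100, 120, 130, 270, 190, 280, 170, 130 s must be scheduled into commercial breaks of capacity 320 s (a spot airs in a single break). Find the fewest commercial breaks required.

Total = 280 + 270 + 190 + 170 + 130 + 130 + 120 + 100 = 1390 s.
Lower bound: ⌈1390/320⌉ = 5 commercial breaks.
A packing using 5 commercial breaks:
  break 1: 280 = 280
  break 2: 270 = 270
  break 3: 190 + 130 = 320
  break 4: 170 + 130 = 300
  break 5: 120 + 100 = 220
This matches the lower bound, so 5 is optimal.

5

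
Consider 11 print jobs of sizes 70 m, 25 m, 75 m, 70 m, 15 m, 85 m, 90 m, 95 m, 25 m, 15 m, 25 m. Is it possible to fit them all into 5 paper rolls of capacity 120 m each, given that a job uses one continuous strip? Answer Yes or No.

Total = 590 m; ⌈590/120⌉ = 5.
6 print jobs each exceed half the capacity and cannot share a roll, forcing at least 6 paper rolls.
At least 6 paper rolls are required, but only 5 are allowed.

No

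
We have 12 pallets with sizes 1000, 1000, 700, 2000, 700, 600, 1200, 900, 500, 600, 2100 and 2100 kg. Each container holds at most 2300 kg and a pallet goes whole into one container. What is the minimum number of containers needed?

Total = 2100 + 2100 + 2000 + 1200 + 1000 + 1000 + 900 + 700 + 700 + 600 + 600 + 500 = 13400 kg.
Lower bound: ⌈13400/2300⌉ = 6 containers.
A packing using 7 containers:
  container 1: 2100 = 2100
  container 2: 2100 = 2100
  container 3: 2000 = 2000
  container 4: 1200 + 1000 = 2200
  container 5: 1000 + 900 = 1900
  container 6: 700 + 700 + 600 = 2000
  container 7: 600 + 500 = 1100
No arrangement into 6 containers stays within capacity, so 7 is optimal.

7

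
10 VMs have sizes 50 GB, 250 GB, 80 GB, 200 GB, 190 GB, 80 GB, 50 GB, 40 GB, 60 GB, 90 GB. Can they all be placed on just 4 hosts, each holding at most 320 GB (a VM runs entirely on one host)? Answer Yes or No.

Yes

A valid assignment using 4 hosts:
  host 1: 250 + 60 = 310
  host 2: 200 + 90 = 290
  host 3: 190 + 80 + 50 = 320
  host 4: 80 + 50 + 40 = 170
Every load is within 320 GB, so 4 hosts suffice.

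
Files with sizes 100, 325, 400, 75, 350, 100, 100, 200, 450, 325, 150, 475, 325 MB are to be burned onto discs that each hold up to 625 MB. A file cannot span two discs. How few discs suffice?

7

Total = 475 + 450 + 400 + 350 + 325 + 325 + 325 + 200 + 150 + 100 + 100 + 100 + 75 = 3375 MB.
Lower bound: ⌈3375/625⌉ = 6 discs.
Also, 7 files each exceed 625/2 MB, and no two of those can share a disc, so at least 7 discs are needed.
A packing using 7 discs:
  disc 1: 475 + 150 = 625
  disc 2: 450 + 100 + 75 = 625
  disc 3: 400 + 200 = 600
  disc 4: 350 + 100 + 100 = 550
  disc 5: 325 = 325
  disc 6: 325 = 325
  disc 7: 325 = 325
This matches the lower bound, so 7 is optimal.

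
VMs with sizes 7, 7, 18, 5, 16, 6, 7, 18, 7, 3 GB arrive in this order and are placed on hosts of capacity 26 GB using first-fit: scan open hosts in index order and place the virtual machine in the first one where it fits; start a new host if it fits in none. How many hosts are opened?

  7 → host 1 (new)  [load 7/26]
  7 → host 1  [load 14/26]
  18 → host 2 (new)  [load 18/26]
  5 → host 1  [load 19/26]
  16 → host 3 (new)  [load 16/26]
  6 → host 1  [load 25/26]
  7 → host 2  [load 25/26]
  18 → host 4 (new)  [load 18/26]
  7 → host 3  [load 23/26]
  3 → host 3  [load 26/26]
4 hosts opened.

4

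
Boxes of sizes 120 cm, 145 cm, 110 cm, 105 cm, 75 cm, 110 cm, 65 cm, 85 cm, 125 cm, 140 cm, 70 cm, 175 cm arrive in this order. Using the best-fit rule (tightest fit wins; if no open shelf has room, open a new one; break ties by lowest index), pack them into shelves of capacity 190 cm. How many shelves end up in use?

8

  120 → shelf 1 (new)  [load 120/190]
  145 → shelf 2 (new)  [load 145/190]
  110 → shelf 3 (new)  [load 110/190]
  105 → shelf 4 (new)  [load 105/190]
  75 → shelf 3  [load 185/190]
  110 → shelf 5 (new)  [load 110/190]
  65 → shelf 1  [load 185/190]
  85 → shelf 4  [load 190/190]
  125 → shelf 6 (new)  [load 125/190]
  140 → shelf 7 (new)  [load 140/190]
  70 → shelf 5  [load 180/190]
  175 → shelf 8 (new)  [load 175/190]
8 shelves opened.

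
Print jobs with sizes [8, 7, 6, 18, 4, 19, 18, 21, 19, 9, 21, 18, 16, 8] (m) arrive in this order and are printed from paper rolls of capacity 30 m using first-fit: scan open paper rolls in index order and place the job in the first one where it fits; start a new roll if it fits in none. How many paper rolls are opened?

  8 → roll 1 (new)  [load 8/30]
  7 → roll 1  [load 15/30]
  6 → roll 1  [load 21/30]
  18 → roll 2 (new)  [load 18/30]
  4 → roll 1  [load 25/30]
  19 → roll 3 (new)  [load 19/30]
  18 → roll 4 (new)  [load 18/30]
  21 → roll 5 (new)  [load 21/30]
  19 → roll 6 (new)  [load 19/30]
  9 → roll 2  [load 27/30]
  21 → roll 7 (new)  [load 21/30]
  18 → roll 8 (new)  [load 18/30]
  16 → roll 9 (new)  [load 16/30]
  8 → roll 3  [load 27/30]
9 paper rolls opened.

9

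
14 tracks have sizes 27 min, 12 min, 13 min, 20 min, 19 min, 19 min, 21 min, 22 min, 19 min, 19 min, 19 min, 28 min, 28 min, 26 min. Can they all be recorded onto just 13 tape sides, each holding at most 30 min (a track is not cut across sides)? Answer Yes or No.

A valid assignment using 13 tape sides:
  side 1: 28 = 28
  side 2: 28 = 28
  side 3: 27 = 27
  side 4: 26 = 26
  side 5: 22 = 22
  side 6: 21 = 21
  side 7: 20 = 20
  side 8: 19 = 19
  side 9: 19 = 19
  side 10: 19 = 19
  side 11: 19 = 19
  side 12: 19 = 19
  side 13: 13 + 12 = 25
Every load is within 30 min, so 13 tape sides suffice.

Yes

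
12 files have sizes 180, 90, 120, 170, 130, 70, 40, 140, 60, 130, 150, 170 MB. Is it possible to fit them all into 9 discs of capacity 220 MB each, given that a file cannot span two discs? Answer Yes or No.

Yes

A valid assignment using 8 discs:
  disc 1: 180 + 40 = 220
  disc 2: 170 = 170
  disc 3: 170 = 170
  disc 4: 150 + 70 = 220
  disc 5: 140 + 60 = 200
  disc 6: 130 + 90 = 220
  disc 7: 130 = 130
  disc 8: 120 = 120
That uses only 8 ≤ 9, so 9 discs are enough.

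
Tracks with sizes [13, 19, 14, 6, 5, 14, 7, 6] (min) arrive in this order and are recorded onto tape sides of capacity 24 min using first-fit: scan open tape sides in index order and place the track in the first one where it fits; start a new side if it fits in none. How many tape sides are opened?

4

  13 → side 1 (new)  [load 13/24]
  19 → side 2 (new)  [load 19/24]
  14 → side 3 (new)  [load 14/24]
  6 → side 1  [load 19/24]
  5 → side 1  [load 24/24]
  14 → side 4 (new)  [load 14/24]
  7 → side 3  [load 21/24]
  6 → side 4  [load 20/24]
4 tape sides opened.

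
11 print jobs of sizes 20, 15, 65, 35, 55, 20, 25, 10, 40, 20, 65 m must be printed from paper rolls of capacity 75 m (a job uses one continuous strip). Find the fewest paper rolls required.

6

Total = 65 + 65 + 55 + 40 + 35 + 25 + 20 + 20 + 20 + 15 + 10 = 370 m.
Lower bound: ⌈370/75⌉ = 5 paper rolls.
A packing using 6 paper rolls:
  roll 1: 65 + 10 = 75
  roll 2: 65 = 65
  roll 3: 55 + 20 = 75
  roll 4: 40 + 35 = 75
  roll 5: 25 + 20 + 20 = 65
  roll 6: 15 = 15
No arrangement into 5 paper rolls stays within capacity, so 6 is optimal.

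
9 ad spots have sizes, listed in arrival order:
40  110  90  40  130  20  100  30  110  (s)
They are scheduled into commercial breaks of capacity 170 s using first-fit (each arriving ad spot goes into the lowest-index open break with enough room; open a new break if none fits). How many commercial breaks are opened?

  40 → break 1 (new)  [load 40/170]
  110 → break 1  [load 150/170]
  90 → break 2 (new)  [load 90/170]
  40 → break 2  [load 130/170]
  130 → break 3 (new)  [load 130/170]
  20 → break 1  [load 170/170]
  100 → break 4 (new)  [load 100/170]
  30 → break 2  [load 160/170]
  110 → break 5 (new)  [load 110/170]
5 commercial breaks opened.

5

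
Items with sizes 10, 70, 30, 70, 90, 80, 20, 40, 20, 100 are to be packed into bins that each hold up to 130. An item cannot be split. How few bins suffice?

Total = 100 + 90 + 80 + 70 + 70 + 40 + 30 + 20 + 20 + 10 = 530.
Lower bound: ⌈530/130⌉ = 5 bins.
A packing using 5 bins:
  bin 1: 100 + 30 = 130
  bin 2: 90 + 40 = 130
  bin 3: 80 + 20 + 20 + 10 = 130
  bin 4: 70 = 70
  bin 5: 70 = 70
This matches the lower bound, so 5 is optimal.

5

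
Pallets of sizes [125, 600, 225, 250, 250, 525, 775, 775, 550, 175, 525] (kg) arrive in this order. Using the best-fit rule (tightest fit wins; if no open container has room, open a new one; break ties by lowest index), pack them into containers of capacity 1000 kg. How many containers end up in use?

7

  125 → container 1 (new)  [load 125/1000]
  600 → container 1  [load 725/1000]
  225 → container 1  [load 950/1000]
  250 → container 2 (new)  [load 250/1000]
  250 → container 2  [load 500/1000]
  525 → container 3 (new)  [load 525/1000]
  775 → container 4 (new)  [load 775/1000]
  775 → container 5 (new)  [load 775/1000]
  550 → container 6 (new)  [load 550/1000]
  175 → container 4  [load 950/1000]
  525 → container 7 (new)  [load 525/1000]
7 containers opened.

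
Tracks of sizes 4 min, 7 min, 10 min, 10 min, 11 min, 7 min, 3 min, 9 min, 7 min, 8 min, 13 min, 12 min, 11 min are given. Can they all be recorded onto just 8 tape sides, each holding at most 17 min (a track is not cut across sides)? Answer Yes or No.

Yes

A valid assignment using 8 tape sides:
  side 1: 13 + 4 = 17
  side 2: 12 + 3 = 15
  side 3: 11 = 11
  side 4: 11 = 11
  side 5: 10 + 7 = 17
  side 6: 10 + 7 = 17
  side 7: 9 + 8 = 17
  side 8: 7 = 7
Every load is within 17 min, so 8 tape sides suffice.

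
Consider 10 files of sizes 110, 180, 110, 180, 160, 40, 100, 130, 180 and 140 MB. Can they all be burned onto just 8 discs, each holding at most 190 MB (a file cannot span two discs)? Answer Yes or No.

No

Total = 1330 MB; ⌈1330/190⌉ = 7.
9 files each exceed half the capacity and cannot share a disc, forcing at least 9 discs.
At least 9 discs are required, but only 8 are allowed.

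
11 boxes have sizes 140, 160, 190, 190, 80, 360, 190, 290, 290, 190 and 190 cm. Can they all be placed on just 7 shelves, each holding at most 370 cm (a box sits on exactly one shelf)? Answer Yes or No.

Total = 2270 cm; ⌈2270/370⌉ = 7.
8 boxes each exceed half the capacity and cannot share a shelf, forcing at least 8 shelves.
At least 8 shelves are required, but only 7 are allowed.

No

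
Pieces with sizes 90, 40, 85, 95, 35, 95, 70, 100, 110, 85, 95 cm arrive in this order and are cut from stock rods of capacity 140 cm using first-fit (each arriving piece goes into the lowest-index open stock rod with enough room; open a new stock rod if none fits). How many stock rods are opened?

9

  90 → stock rod 1 (new)  [load 90/140]
  40 → stock rod 1  [load 130/140]
  85 → stock rod 2 (new)  [load 85/140]
  95 → stock rod 3 (new)  [load 95/140]
  35 → stock rod 2  [load 120/140]
  95 → stock rod 4 (new)  [load 95/140]
  70 → stock rod 5 (new)  [load 70/140]
  100 → stock rod 6 (new)  [load 100/140]
  110 → stock rod 7 (new)  [load 110/140]
  85 → stock rod 8 (new)  [load 85/140]
  95 → stock rod 9 (new)  [load 95/140]
9 stock rods opened.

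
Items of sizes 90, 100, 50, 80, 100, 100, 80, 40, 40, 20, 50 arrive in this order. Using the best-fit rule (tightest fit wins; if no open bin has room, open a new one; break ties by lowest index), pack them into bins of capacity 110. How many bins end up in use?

8

  90 → bin 1 (new)  [load 90/110]
  100 → bin 2 (new)  [load 100/110]
  50 → bin 3 (new)  [load 50/110]
  80 → bin 4 (new)  [load 80/110]
  100 → bin 5 (new)  [load 100/110]
  100 → bin 6 (new)  [load 100/110]
  80 → bin 7 (new)  [load 80/110]
  40 → bin 3  [load 90/110]
  40 → bin 8 (new)  [load 40/110]
  20 → bin 1  [load 110/110]
  50 → bin 8  [load 90/110]
8 bins opened.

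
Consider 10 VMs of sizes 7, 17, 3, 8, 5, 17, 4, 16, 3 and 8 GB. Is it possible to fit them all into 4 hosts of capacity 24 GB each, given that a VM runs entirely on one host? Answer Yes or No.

Yes

A valid assignment using 4 hosts:
  host 1: 17 + 7 = 24
  host 2: 17 + 5 = 22
  host 3: 16 + 8 = 24
  host 4: 8 + 4 + 3 + 3 = 18
Every load is within 24 GB, so 4 hosts suffice.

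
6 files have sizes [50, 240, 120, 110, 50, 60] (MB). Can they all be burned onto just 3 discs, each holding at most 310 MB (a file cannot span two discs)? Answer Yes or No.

Yes

A valid assignment using 3 discs:
  disc 1: 240 + 60 = 300
  disc 2: 120 + 110 + 50 = 280
  disc 3: 50 = 50
Every load is within 310 MB, so 3 discs suffice.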